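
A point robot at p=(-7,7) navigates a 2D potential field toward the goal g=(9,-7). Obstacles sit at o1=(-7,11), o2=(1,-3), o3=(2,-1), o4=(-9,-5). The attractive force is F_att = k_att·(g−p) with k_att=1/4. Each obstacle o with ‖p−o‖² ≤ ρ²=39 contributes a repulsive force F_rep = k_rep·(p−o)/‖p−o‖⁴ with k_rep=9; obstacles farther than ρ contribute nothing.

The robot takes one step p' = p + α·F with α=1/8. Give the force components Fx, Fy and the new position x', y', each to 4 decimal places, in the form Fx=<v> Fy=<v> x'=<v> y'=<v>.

Fx=4.0000 Fy=-3.6406 x'=-6.5000 y'=6.5449

F_att = 1/4·(g−p) = 1/4·(16,-14) = (4.0000,-3.5000)
o1: d²=16 ≤ ρ²=39; F_rep = 9·(0,-4)/16² = (0.0000,-0.1406)
o2: d²=164 > ρ²=39 → inactive
o3: d²=145 > ρ²=39 → inactive
o4: d²=148 > ρ²=39 → inactive
F = F_att + ΣF_rep = (4.0000,-3.6406)
p' = p + 1/8·F = (-6.5000,6.5449)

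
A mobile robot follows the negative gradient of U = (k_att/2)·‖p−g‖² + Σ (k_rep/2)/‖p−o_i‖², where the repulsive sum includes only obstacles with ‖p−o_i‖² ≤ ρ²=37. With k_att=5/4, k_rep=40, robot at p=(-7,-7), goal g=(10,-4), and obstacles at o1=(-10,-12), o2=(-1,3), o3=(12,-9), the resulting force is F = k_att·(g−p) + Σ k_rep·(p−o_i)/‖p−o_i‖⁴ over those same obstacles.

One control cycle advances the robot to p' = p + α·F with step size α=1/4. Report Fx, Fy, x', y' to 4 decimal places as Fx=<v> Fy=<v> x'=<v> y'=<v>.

Fx=21.3538 Fy=3.9230 x'=-1.6615 y'=-6.0192

F_att = 5/4·(g−p) = 5/4·(17,3) = (21.2500,3.7500)
o1: d²=34 ≤ ρ²=37; F_rep = 40·(3,5)/34² = (0.1038,0.1730)
o2: d²=136 > ρ²=37 → inactive
o3: d²=365 > ρ²=37 → inactive
F = F_att + ΣF_rep = (21.3538,3.9230)
p' = p + 1/4·F = (-1.6615,-6.0192)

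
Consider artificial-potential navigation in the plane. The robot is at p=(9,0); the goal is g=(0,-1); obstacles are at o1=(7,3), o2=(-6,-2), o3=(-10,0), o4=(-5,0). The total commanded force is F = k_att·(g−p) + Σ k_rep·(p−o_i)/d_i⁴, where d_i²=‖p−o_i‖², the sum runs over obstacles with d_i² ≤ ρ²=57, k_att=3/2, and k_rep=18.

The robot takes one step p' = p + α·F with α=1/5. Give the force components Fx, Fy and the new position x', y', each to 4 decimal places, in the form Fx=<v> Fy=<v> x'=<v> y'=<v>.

Fx=-13.2870 Fy=-1.8195 x'=6.3426 y'=-0.3639

F_att = 3/2·(g−p) = 3/2·(-9,-1) = (-13.5000,-1.5000)
o1: d²=13 ≤ ρ²=57; F_rep = 18·(2,-3)/13² = (0.2130,-0.3195)
o2: d²=229 > ρ²=57 → inactive
o3: d²=361 > ρ²=57 → inactive
o4: d²=196 > ρ²=57 → inactive
F = F_att + ΣF_rep = (-13.2870,-1.8195)
p' = p + 1/5·F = (6.3426,-0.3639)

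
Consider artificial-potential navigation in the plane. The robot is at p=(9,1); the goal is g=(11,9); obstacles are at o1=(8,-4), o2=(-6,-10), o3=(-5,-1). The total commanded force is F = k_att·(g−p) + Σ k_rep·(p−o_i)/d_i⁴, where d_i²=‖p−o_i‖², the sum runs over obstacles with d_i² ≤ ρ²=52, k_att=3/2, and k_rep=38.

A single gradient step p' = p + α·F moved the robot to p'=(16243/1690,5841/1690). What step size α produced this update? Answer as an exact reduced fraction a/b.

F_att = 3/2·(g−p) = 3/2·(2,8) = (3.0000,12.0000)
o1: d²=26 ≤ ρ²=52; F_rep = 38·(1,5)/26² = (0.0562,0.2811)
o2: d²=346 > ρ²=52 → inactive
o3: d²=200 > ρ²=52 → inactive
F = F_att + ΣF_rep = (3.0562,12.2811)
Δp = p'−p = (0.6112,2.4562); α = Δx/Fx = (1033/1690) / (1033/338) = 1/5
check: Δy/Fy = (4151/1690) / (4151/338) = 1/5 ✓

α = 1/5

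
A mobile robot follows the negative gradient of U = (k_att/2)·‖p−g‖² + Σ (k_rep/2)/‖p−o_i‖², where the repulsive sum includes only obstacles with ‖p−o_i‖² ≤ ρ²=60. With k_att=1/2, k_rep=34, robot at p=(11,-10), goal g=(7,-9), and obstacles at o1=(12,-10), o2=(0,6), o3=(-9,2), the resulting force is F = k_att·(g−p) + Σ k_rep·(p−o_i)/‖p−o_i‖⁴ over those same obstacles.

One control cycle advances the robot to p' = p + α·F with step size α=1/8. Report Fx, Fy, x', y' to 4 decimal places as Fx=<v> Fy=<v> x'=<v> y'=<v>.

Fx=-36.0000 Fy=0.5000 x'=6.5000 y'=-9.9375

F_att = 1/2·(g−p) = 1/2·(-4,1) = (-2.0000,0.5000)
o1: d²=1 ≤ ρ²=60; F_rep = 34·(-1,0)/1² = (-34.0000,0.0000)
o2: d²=377 > ρ²=60 → inactive
o3: d²=544 > ρ²=60 → inactive
F = F_att + ΣF_rep = (-36.0000,0.5000)
p' = p + 1/8·F = (6.5000,-9.9375)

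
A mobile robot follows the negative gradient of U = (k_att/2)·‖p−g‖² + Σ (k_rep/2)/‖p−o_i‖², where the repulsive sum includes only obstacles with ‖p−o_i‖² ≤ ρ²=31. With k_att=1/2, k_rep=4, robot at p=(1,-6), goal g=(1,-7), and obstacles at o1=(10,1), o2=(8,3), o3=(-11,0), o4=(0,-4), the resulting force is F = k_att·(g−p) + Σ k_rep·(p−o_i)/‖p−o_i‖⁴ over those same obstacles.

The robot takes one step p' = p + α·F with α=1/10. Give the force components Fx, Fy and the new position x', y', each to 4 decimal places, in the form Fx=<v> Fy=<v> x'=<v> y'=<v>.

F_att = 1/2·(g−p) = 1/2·(0,-1) = (0.0000,-0.5000)
o1: d²=130 > ρ²=31 → inactive
o2: d²=130 > ρ²=31 → inactive
o3: d²=180 > ρ²=31 → inactive
o4: d²=5 ≤ ρ²=31; F_rep = 4·(1,-2)/5² = (0.1600,-0.3200)
F = F_att + ΣF_rep = (0.1600,-0.8200)
p' = p + 1/10·F = (1.0160,-6.0820)

Fx=0.1600 Fy=-0.8200 x'=1.0160 y'=-6.0820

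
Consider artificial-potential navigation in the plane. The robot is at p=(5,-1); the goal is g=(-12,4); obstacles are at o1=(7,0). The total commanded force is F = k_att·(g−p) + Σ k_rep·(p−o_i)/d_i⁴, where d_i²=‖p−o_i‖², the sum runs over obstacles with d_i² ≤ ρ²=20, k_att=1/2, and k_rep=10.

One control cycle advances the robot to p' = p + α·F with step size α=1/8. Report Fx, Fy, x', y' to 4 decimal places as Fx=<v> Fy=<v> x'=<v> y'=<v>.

F_att = 1/2·(g−p) = 1/2·(-17,5) = (-8.5000,2.5000)
o1: d²=5 ≤ ρ²=20; F_rep = 10·(-2,-1)/5² = (-0.8000,-0.4000)
F = F_att + ΣF_rep = (-9.3000,2.1000)
p' = p + 1/8·F = (3.8375,-0.7375)

Fx=-9.3000 Fy=2.1000 x'=3.8375 y'=-0.7375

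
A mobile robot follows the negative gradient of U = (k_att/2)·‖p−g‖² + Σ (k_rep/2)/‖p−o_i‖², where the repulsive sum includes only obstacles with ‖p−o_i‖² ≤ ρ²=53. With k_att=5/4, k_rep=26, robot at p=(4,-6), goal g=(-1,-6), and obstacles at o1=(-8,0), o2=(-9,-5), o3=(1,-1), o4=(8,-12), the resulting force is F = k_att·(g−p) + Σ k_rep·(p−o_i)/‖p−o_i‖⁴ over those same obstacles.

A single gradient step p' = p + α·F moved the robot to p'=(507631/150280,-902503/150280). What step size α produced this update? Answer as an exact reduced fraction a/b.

α = 1/10

F_att = 5/4·(g−p) = 5/4·(-5,0) = (-6.2500,0.0000)
o1: d²=180 > ρ²=53 → inactive
o2: d²=170 > ρ²=53 → inactive
o3: d²=34 ≤ ρ²=53; F_rep = 26·(3,-5)/34² = (0.0675,-0.1125)
o4: d²=52 ≤ ρ²=53; F_rep = 26·(-4,6)/52² = (-0.0385,0.0577)
F = F_att + ΣF_rep = (-6.2210,-0.0548)
Δp = p'−p = (-0.6221,-0.0055); α = Δx/Fx = (-93489/150280) / (-93489/15028) = 1/10
check: Δy/Fy = (-823/150280) / (-823/15028) = 1/10 ✓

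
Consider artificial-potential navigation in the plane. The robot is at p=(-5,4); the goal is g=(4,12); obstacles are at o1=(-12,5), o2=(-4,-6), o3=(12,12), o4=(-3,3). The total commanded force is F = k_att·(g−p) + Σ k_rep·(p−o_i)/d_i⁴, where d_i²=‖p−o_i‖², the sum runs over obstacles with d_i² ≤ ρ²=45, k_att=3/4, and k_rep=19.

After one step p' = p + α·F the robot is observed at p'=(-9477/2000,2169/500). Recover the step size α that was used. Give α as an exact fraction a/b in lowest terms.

F_att = 3/4·(g−p) = 3/4·(9,8) = (6.7500,6.0000)
o1: d²=50 > ρ²=45 → inactive
o2: d²=101 > ρ²=45 → inactive
o3: d²=353 > ρ²=45 → inactive
o4: d²=5 ≤ ρ²=45; F_rep = 19·(-2,1)/5² = (-1.5200,0.7600)
F = F_att + ΣF_rep = (5.2300,6.7600)
Δp = p'−p = (0.2615,0.3380); α = Δx/Fx = (523/2000) / (523/100) = 1/20
check: Δy/Fy = (169/500) / (169/25) = 1/20 ✓

α = 1/20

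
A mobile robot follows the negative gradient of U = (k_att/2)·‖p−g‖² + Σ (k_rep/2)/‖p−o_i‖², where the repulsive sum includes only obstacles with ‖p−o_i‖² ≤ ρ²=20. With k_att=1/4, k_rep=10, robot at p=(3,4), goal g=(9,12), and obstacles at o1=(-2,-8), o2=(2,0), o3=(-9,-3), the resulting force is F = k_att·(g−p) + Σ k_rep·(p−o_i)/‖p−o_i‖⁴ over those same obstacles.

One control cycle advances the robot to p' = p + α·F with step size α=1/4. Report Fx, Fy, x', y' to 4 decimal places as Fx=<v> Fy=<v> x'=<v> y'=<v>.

F_att = 1/4·(g−p) = 1/4·(6,8) = (1.5000,2.0000)
o1: d²=169 > ρ²=20 → inactive
o2: d²=17 ≤ ρ²=20; F_rep = 10·(1,4)/17² = (0.0346,0.1384)
o3: d²=193 > ρ²=20 → inactive
F = F_att + ΣF_rep = (1.5346,2.1384)
p' = p + 1/4·F = (3.3837,4.5346)

Fx=1.5346 Fy=2.1384 x'=3.3837 y'=4.5346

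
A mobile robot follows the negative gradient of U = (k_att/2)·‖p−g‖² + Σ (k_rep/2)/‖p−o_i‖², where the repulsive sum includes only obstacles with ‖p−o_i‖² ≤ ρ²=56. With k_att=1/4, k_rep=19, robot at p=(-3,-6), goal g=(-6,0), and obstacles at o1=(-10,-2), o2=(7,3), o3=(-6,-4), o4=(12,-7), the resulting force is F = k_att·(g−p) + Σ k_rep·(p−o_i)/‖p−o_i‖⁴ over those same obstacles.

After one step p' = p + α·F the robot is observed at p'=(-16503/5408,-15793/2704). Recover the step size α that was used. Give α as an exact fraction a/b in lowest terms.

α = 1/8

F_att = 1/4·(g−p) = 1/4·(-3,6) = (-0.7500,1.5000)
o1: d²=65 > ρ²=56 → inactive
o2: d²=181 > ρ²=56 → inactive
o3: d²=13 ≤ ρ²=56; F_rep = 19·(3,-2)/13² = (0.3373,-0.2249)
o4: d²=226 > ρ²=56 → inactive
F = F_att + ΣF_rep = (-0.4127,1.2751)
Δp = p'−p = (-0.0516,0.1594); α = Δx/Fx = (-279/5408) / (-279/676) = 1/8
check: Δy/Fy = (431/2704) / (431/338) = 1/8 ✓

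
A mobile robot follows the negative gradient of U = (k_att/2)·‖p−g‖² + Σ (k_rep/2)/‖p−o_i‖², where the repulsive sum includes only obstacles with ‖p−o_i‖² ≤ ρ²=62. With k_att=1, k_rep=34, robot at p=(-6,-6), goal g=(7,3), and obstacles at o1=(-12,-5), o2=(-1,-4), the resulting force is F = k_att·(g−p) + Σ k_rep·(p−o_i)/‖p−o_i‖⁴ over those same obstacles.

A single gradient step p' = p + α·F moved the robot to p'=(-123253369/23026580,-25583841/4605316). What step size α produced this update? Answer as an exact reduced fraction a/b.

α = 1/20

F_att = 1·(g−p) = 1·(13,9) = (13.0000,9.0000)
o1: d²=37 ≤ ρ²=62; F_rep = 34·(6,-1)/37² = (0.1490,-0.0248)
o2: d²=29 ≤ ρ²=62; F_rep = 34·(-5,-2)/29² = (-0.2021,-0.0809)
F = F_att + ΣF_rep = (12.9469,8.8943)
Δp = p'−p = (0.6473,0.4447); α = Δx/Fx = (14906111/23026580) / (14906111/1151329) = 1/20
check: Δy/Fy = (2048055/4605316) / (10240275/1151329) = 1/20 ✓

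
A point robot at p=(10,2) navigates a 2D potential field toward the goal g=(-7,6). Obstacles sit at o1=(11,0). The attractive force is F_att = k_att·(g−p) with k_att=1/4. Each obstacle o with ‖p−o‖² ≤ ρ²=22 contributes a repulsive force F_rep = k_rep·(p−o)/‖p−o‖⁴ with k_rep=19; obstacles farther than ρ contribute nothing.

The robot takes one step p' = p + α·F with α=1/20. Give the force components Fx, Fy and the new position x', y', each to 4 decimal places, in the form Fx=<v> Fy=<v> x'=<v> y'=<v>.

F_att = 1/4·(g−p) = 1/4·(-17,4) = (-4.2500,1.0000)
o1: d²=5 ≤ ρ²=22; F_rep = 19·(-1,2)/5² = (-0.7600,1.5200)
F = F_att + ΣF_rep = (-5.0100,2.5200)
p' = p + 1/20·F = (9.7495,2.1260)

Fx=-5.0100 Fy=2.5200 x'=9.7495 y'=2.1260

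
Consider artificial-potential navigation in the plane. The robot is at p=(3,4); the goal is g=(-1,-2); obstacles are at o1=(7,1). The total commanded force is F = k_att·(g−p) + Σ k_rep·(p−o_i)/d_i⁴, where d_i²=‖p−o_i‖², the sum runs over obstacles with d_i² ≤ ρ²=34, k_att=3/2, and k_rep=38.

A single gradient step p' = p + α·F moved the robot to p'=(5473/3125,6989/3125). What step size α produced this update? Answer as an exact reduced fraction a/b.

α = 1/5

F_att = 3/2·(g−p) = 3/2·(-4,-6) = (-6.0000,-9.0000)
o1: d²=25 ≤ ρ²=34; F_rep = 38·(-4,3)/25² = (-0.2432,0.1824)
F = F_att + ΣF_rep = (-6.2432,-8.8176)
Δp = p'−p = (-1.2486,-1.7635); α = Δx/Fx = (-3902/3125) / (-3902/625) = 1/5
check: Δy/Fy = (-5511/3125) / (-5511/625) = 1/5 ✓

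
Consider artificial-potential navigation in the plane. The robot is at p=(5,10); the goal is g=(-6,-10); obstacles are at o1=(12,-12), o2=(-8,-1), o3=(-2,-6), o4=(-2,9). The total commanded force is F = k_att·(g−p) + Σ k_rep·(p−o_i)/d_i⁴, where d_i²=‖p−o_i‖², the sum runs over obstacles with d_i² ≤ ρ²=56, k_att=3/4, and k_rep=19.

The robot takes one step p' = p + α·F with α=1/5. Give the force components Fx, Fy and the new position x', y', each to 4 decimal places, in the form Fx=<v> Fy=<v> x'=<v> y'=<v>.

Fx=-8.1968 Fy=-14.9924 x'=3.3606 y'=7.0015

F_att = 3/4·(g−p) = 3/4·(-11,-20) = (-8.2500,-15.0000)
o1: d²=533 > ρ²=56 → inactive
o2: d²=290 > ρ²=56 → inactive
o3: d²=305 > ρ²=56 → inactive
o4: d²=50 ≤ ρ²=56; F_rep = 19·(7,1)/50² = (0.0532,0.0076)
F = F_att + ΣF_rep = (-8.1968,-14.9924)
p' = p + 1/5·F = (3.3606,7.0015)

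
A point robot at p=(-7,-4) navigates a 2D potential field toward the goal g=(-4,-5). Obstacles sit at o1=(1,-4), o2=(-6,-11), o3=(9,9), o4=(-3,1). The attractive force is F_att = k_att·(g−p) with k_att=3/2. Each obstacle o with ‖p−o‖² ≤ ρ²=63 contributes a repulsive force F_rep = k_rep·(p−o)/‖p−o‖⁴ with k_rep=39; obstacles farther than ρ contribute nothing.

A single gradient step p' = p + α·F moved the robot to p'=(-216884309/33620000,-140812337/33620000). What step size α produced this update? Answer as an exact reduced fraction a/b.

α = 1/8

F_att = 3/2·(g−p) = 3/2·(3,-1) = (4.5000,-1.5000)
o1: d²=64 > ρ²=63 → inactive
o2: d²=50 ≤ ρ²=63; F_rep = 39·(-1,7)/50² = (-0.0156,0.1092)
o3: d²=425 > ρ²=63 → inactive
o4: d²=41 ≤ ρ²=63; F_rep = 39·(-4,-5)/41² = (-0.0928,-0.1160)
F = F_att + ΣF_rep = (4.3916,-1.5068)
Δp = p'−p = (0.5489,-0.1884); α = Δx/Fx = (18455691/33620000) / (18455691/4202500) = 1/8
check: Δy/Fy = (-6332337/33620000) / (-6332337/4202500) = 1/8 ✓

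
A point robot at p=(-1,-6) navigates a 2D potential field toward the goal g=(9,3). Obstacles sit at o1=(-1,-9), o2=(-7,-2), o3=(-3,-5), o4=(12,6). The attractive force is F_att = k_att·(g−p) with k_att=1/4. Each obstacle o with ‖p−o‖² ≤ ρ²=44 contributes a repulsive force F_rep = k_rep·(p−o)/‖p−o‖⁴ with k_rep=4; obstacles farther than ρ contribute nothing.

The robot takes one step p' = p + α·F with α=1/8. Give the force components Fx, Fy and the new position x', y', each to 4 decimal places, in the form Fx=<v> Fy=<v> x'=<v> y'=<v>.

Fx=2.8200 Fy=2.2381 x'=-0.6475 y'=-5.7202

F_att = 1/4·(g−p) = 1/4·(10,9) = (2.5000,2.2500)
o1: d²=9 ≤ ρ²=44; F_rep = 4·(0,3)/9² = (0.0000,0.1481)
o2: d²=52 > ρ²=44 → inactive
o3: d²=5 ≤ ρ²=44; F_rep = 4·(2,-1)/5² = (0.3200,-0.1600)
o4: d²=313 > ρ²=44 → inactive
F = F_att + ΣF_rep = (2.8200,2.2381)
p' = p + 1/8·F = (-0.6475,-5.7202)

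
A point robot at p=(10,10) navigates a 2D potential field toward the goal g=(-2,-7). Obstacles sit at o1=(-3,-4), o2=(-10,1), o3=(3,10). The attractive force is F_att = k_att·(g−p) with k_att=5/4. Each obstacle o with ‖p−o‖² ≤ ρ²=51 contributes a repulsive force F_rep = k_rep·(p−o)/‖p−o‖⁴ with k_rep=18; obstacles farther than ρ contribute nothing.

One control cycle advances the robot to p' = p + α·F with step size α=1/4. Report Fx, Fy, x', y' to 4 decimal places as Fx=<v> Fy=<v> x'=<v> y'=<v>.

F_att = 5/4·(g−p) = 5/4·(-12,-17) = (-15.0000,-21.2500)
o1: d²=365 > ρ²=51 → inactive
o2: d²=481 > ρ²=51 → inactive
o3: d²=49 ≤ ρ²=51; F_rep = 18·(7,0)/49² = (0.0525,0.0000)
F = F_att + ΣF_rep = (-14.9475,-21.2500)
p' = p + 1/4·F = (6.2631,4.6875)

Fx=-14.9475 Fy=-21.2500 x'=6.2631 y'=4.6875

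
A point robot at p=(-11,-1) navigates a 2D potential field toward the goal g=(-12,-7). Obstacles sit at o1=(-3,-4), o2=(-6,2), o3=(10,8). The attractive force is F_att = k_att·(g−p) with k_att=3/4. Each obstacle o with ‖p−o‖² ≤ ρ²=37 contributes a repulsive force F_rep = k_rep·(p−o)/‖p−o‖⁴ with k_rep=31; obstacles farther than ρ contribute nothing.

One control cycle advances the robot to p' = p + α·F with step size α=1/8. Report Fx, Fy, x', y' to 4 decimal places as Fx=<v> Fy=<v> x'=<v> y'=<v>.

Fx=-0.8841 Fy=-4.5804 x'=-11.1105 y'=-1.5726

F_att = 3/4·(g−p) = 3/4·(-1,-6) = (-0.7500,-4.5000)
o1: d²=73 > ρ²=37 → inactive
o2: d²=34 ≤ ρ²=37; F_rep = 31·(-5,-3)/34² = (-0.1341,-0.0804)
o3: d²=522 > ρ²=37 → inactive
F = F_att + ΣF_rep = (-0.8841,-4.5804)
p' = p + 1/8·F = (-11.1105,-1.5726)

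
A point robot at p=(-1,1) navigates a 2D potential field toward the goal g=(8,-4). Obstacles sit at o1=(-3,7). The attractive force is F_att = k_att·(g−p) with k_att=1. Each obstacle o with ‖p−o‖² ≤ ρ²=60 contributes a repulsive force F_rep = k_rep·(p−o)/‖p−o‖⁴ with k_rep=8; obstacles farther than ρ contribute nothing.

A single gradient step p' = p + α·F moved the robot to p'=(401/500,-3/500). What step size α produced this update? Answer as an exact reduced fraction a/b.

F_att = 1·(g−p) = 1·(9,-5) = (9.0000,-5.0000)
o1: d²=40 ≤ ρ²=60; F_rep = 8·(2,-6)/40² = (0.0100,-0.0300)
F = F_att + ΣF_rep = (9.0100,-5.0300)
Δp = p'−p = (1.8020,-1.0060); α = Δx/Fx = (901/500) / (901/100) = 1/5
check: Δy/Fy = (-503/500) / (-503/100) = 1/5 ✓

α = 1/5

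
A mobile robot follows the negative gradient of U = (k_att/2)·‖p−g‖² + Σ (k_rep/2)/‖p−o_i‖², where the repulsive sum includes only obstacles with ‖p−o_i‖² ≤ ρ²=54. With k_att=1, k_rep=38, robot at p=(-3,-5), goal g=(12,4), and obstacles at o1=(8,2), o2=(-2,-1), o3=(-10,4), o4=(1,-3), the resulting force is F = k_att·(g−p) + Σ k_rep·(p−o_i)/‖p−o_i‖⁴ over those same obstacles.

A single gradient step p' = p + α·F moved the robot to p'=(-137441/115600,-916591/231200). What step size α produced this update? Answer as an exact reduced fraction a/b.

α = 1/8

F_att = 1·(g−p) = 1·(15,9) = (15.0000,9.0000)
o1: d²=170 > ρ²=54 → inactive
o2: d²=17 ≤ ρ²=54; F_rep = 38·(-1,-4)/17² = (-0.1315,-0.5260)
o3: d²=130 > ρ²=54 → inactive
o4: d²=20 ≤ ρ²=54; F_rep = 38·(-4,-2)/20² = (-0.3800,-0.1900)
F = F_att + ΣF_rep = (14.4885,8.2840)
Δp = p'−p = (1.8111,1.0355); α = Δx/Fx = (209359/115600) / (209359/14450) = 1/8
check: Δy/Fy = (239409/231200) / (239409/28900) = 1/8 ✓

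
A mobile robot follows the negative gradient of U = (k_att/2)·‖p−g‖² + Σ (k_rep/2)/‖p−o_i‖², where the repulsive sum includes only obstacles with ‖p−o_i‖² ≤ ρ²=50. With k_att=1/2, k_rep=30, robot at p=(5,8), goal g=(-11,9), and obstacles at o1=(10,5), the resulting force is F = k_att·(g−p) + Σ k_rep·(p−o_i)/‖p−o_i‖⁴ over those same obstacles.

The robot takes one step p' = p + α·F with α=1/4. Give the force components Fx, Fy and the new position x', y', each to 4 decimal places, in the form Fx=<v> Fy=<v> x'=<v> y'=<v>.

Fx=-8.1298 Fy=0.5779 x'=2.9676 y'=8.1445

F_att = 1/2·(g−p) = 1/2·(-16,1) = (-8.0000,0.5000)
o1: d²=34 ≤ ρ²=50; F_rep = 30·(-5,3)/34² = (-0.1298,0.0779)
F = F_att + ΣF_rep = (-8.1298,0.5779)
p' = p + 1/4·F = (2.9676,8.1445)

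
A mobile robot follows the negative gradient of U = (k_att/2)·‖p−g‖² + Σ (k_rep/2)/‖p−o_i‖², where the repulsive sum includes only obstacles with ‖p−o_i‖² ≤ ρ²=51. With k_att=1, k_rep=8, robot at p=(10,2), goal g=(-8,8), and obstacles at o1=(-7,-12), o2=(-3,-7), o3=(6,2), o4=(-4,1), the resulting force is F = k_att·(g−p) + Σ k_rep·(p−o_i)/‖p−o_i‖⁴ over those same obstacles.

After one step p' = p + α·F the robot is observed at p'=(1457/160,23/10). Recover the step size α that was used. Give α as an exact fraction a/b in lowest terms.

F_att = 1·(g−p) = 1·(-18,6) = (-18.0000,6.0000)
o1: d²=485 > ρ²=51 → inactive
o2: d²=250 > ρ²=51 → inactive
o3: d²=16 ≤ ρ²=51; F_rep = 8·(4,0)/16² = (0.1250,0.0000)
o4: d²=197 > ρ²=51 → inactive
F = F_att + ΣF_rep = (-17.8750,6.0000)
Δp = p'−p = (-0.8938,0.3000); α = Δx/Fx = (-143/160) / (-143/8) = 1/20
check: Δy/Fy = (3/10) / (6) = 1/20 ✓

α = 1/20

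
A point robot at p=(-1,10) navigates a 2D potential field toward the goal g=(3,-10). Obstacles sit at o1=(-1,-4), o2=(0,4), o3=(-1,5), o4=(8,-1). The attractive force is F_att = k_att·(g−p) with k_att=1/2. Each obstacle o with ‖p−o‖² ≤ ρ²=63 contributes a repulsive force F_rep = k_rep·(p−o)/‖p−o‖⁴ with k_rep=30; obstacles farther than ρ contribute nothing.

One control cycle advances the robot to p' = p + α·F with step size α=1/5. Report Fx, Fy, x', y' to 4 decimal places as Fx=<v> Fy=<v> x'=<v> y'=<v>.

F_att = 1/2·(g−p) = 1/2·(4,-20) = (2.0000,-10.0000)
o1: d²=196 > ρ²=63 → inactive
o2: d²=37 ≤ ρ²=63; F_rep = 30·(-1,6)/37² = (-0.0219,0.1315)
o3: d²=25 ≤ ρ²=63; F_rep = 30·(0,5)/25² = (0.0000,0.2400)
o4: d²=202 > ρ²=63 → inactive
F = F_att + ΣF_rep = (1.9781,-9.6285)
p' = p + 1/5·F = (-0.6044,8.0743)

Fx=1.9781 Fy=-9.6285 x'=-0.6044 y'=8.0743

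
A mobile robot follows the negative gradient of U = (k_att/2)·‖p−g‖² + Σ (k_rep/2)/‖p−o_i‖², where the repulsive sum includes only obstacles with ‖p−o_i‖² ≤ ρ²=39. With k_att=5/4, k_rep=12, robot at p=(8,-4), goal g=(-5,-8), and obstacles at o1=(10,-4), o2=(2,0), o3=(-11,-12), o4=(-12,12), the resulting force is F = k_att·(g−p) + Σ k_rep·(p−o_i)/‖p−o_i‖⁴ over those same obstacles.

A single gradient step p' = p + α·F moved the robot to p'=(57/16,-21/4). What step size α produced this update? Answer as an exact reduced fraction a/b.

F_att = 5/4·(g−p) = 5/4·(-13,-4) = (-16.2500,-5.0000)
o1: d²=4 ≤ ρ²=39; F_rep = 12·(-2,0)/4² = (-1.5000,0.0000)
o2: d²=52 > ρ²=39 → inactive
o3: d²=425 > ρ²=39 → inactive
o4: d²=656 > ρ²=39 → inactive
F = F_att + ΣF_rep = (-17.7500,-5.0000)
Δp = p'−p = (-4.4375,-1.2500); α = Δx/Fx = (-71/16) / (-71/4) = 1/4
check: Δy/Fy = (-5/4) / (-5) = 1/4 ✓

α = 1/4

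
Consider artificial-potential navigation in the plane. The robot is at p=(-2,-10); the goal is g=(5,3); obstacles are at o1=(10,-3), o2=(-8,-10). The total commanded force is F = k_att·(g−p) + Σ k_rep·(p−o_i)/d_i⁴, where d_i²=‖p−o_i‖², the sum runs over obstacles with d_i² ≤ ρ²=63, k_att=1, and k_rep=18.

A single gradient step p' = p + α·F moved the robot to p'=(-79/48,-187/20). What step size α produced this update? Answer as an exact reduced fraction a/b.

α = 1/20

F_att = 1·(g−p) = 1·(7,13) = (7.0000,13.0000)
o1: d²=193 > ρ²=63 → inactive
o2: d²=36 ≤ ρ²=63; F_rep = 18·(6,0)/36² = (0.0833,0.0000)
F = F_att + ΣF_rep = (7.0833,13.0000)
Δp = p'−p = (0.3542,0.6500); α = Δx/Fx = (17/48) / (85/12) = 1/20
check: Δy/Fy = (13/20) / (13) = 1/20 ✓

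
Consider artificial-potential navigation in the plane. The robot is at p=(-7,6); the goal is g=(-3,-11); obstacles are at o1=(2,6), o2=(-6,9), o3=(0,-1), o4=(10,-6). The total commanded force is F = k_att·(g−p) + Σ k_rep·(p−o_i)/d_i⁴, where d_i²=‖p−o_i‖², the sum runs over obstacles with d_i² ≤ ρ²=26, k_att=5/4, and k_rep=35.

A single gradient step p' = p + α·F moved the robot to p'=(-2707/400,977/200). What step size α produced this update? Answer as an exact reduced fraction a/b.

F_att = 5/4·(g−p) = 5/4·(4,-17) = (5.0000,-21.2500)
o1: d²=81 > ρ²=26 → inactive
o2: d²=10 ≤ ρ²=26; F_rep = 35·(-1,-3)/10² = (-0.3500,-1.0500)
o3: d²=98 > ρ²=26 → inactive
o4: d²=433 > ρ²=26 → inactive
F = F_att + ΣF_rep = (4.6500,-22.3000)
Δp = p'−p = (0.2325,-1.1150); α = Δx/Fx = (93/400) / (93/20) = 1/20
check: Δy/Fy = (-223/200) / (-223/10) = 1/20 ✓

α = 1/20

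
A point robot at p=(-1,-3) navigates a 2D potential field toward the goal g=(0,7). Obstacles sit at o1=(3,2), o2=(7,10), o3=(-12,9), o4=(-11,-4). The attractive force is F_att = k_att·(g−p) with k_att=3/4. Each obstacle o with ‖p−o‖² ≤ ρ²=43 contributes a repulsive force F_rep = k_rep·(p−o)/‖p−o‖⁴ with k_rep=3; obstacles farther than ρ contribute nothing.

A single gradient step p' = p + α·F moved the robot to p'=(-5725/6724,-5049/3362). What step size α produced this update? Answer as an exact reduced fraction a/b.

F_att = 3/4·(g−p) = 3/4·(1,10) = (0.7500,7.5000)
o1: d²=41 ≤ ρ²=43; F_rep = 3·(-4,-5)/41² = (-0.0071,-0.0089)
o2: d²=233 > ρ²=43 → inactive
o3: d²=265 > ρ²=43 → inactive
o4: d²=101 > ρ²=43 → inactive
F = F_att + ΣF_rep = (0.7429,7.4911)
Δp = p'−p = (0.1486,1.4982); α = Δx/Fx = (999/6724) / (4995/6724) = 1/5
check: Δy/Fy = (5037/3362) / (25185/3362) = 1/5 ✓

α = 1/5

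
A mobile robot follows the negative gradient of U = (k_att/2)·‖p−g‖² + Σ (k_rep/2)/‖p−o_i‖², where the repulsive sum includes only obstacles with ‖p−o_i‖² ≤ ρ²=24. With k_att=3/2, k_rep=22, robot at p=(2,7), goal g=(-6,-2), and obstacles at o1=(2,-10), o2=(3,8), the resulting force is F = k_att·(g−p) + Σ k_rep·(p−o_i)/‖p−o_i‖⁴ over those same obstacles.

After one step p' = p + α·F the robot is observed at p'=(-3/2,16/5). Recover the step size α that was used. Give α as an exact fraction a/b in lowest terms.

α = 1/5

F_att = 3/2·(g−p) = 3/2·(-8,-9) = (-12.0000,-13.5000)
o1: d²=289 > ρ²=24 → inactive
o2: d²=2 ≤ ρ²=24; F_rep = 22·(-1,-1)/2² = (-5.5000,-5.5000)
F = F_att + ΣF_rep = (-17.5000,-19.0000)
Δp = p'−p = (-3.5000,-3.8000); α = Δx/Fx = (-7/2) / (-35/2) = 1/5
check: Δy/Fy = (-19/5) / (-19) = 1/5 ✓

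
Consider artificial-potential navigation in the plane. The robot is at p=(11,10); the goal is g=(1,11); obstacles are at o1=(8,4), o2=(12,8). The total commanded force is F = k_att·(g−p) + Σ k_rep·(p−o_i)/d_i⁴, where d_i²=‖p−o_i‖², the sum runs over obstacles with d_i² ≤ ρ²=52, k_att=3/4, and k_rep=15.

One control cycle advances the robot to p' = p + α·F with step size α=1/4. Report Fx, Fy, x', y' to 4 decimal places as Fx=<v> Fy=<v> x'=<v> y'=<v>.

Fx=-8.0778 Fy=1.9944 x'=8.9806 y'=10.4986

F_att = 3/4·(g−p) = 3/4·(-10,1) = (-7.5000,0.7500)
o1: d²=45 ≤ ρ²=52; F_rep = 15·(3,6)/45² = (0.0222,0.0444)
o2: d²=5 ≤ ρ²=52; F_rep = 15·(-1,2)/5² = (-0.6000,1.2000)
F = F_att + ΣF_rep = (-8.0778,1.9944)
p' = p + 1/4·F = (8.9806,10.4986)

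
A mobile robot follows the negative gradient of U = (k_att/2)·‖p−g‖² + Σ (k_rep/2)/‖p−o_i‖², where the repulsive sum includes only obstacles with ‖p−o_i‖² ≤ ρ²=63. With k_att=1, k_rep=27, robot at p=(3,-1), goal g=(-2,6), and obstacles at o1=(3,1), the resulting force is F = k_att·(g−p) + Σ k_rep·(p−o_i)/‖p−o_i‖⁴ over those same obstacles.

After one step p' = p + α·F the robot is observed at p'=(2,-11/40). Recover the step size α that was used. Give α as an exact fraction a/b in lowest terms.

F_att = 1·(g−p) = 1·(-5,7) = (-5.0000,7.0000)
o1: d²=4 ≤ ρ²=63; F_rep = 27·(0,-2)/4² = (0.0000,-3.3750)
F = F_att + ΣF_rep = (-5.0000,3.6250)
Δp = p'−p = (-1.0000,0.7250); α = Δx/Fx = (-1) / (-5) = 1/5
check: Δy/Fy = (29/40) / (29/8) = 1/5 ✓

α = 1/5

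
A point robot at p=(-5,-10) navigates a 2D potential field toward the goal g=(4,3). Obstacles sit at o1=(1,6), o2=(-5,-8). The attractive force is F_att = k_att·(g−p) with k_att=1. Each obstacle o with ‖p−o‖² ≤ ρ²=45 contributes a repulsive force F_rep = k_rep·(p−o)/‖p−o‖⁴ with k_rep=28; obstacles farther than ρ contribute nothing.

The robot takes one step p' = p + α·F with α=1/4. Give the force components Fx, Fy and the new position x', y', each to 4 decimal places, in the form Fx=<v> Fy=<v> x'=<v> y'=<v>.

F_att = 1·(g−p) = 1·(9,13) = (9.0000,13.0000)
o1: d²=292 > ρ²=45 → inactive
o2: d²=4 ≤ ρ²=45; F_rep = 28·(0,-2)/4² = (0.0000,-3.5000)
F = F_att + ΣF_rep = (9.0000,9.5000)
p' = p + 1/4·F = (-2.7500,-7.6250)

Fx=9.0000 Fy=9.5000 x'=-2.7500 y'=-7.6250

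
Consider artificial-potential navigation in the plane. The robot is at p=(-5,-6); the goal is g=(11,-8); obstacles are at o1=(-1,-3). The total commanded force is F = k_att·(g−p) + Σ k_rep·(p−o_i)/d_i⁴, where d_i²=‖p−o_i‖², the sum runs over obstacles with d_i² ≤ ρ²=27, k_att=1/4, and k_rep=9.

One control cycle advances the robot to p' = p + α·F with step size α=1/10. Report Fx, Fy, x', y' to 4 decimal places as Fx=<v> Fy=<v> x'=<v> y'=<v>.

F_att = 1/4·(g−p) = 1/4·(16,-2) = (4.0000,-0.5000)
o1: d²=25 ≤ ρ²=27; F_rep = 9·(-4,-3)/25² = (-0.0576,-0.0432)
F = F_att + ΣF_rep = (3.9424,-0.5432)
p' = p + 1/10·F = (-4.6058,-6.0543)

Fx=3.9424 Fy=-0.5432 x'=-4.6058 y'=-6.0543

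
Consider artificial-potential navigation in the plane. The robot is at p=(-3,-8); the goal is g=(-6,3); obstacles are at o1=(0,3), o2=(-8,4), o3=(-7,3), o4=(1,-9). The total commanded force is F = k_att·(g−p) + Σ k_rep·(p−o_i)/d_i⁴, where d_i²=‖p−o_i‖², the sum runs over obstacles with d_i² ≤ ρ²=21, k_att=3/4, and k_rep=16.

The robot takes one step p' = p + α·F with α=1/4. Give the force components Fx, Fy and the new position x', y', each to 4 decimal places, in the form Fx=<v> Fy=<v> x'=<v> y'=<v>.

Fx=-2.4715 Fy=8.3054 x'=-3.6179 y'=-5.9237

F_att = 3/4·(g−p) = 3/4·(-3,11) = (-2.2500,8.2500)
o1: d²=130 > ρ²=21 → inactive
o2: d²=169 > ρ²=21 → inactive
o3: d²=137 > ρ²=21 → inactive
o4: d²=17 ≤ ρ²=21; F_rep = 16·(-4,1)/17² = (-0.2215,0.0554)
F = F_att + ΣF_rep = (-2.4715,8.3054)
p' = p + 1/4·F = (-3.6179,-5.9237)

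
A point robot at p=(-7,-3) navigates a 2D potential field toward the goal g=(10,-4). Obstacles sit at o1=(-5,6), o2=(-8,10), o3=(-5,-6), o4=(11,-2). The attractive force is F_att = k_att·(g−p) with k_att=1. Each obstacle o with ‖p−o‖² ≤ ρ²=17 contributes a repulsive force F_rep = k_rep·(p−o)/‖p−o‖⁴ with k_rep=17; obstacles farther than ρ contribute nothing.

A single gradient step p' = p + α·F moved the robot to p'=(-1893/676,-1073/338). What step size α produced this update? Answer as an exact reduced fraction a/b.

α = 1/4

F_att = 1·(g−p) = 1·(17,-1) = (17.0000,-1.0000)
o1: d²=85 > ρ²=17 → inactive
o2: d²=170 > ρ²=17 → inactive
o3: d²=13 ≤ ρ²=17; F_rep = 17·(-2,3)/13² = (-0.2012,0.3018)
o4: d²=325 > ρ²=17 → inactive
F = F_att + ΣF_rep = (16.7988,-0.6982)
Δp = p'−p = (4.1997,-0.1746); α = Δx/Fx = (2839/676) / (2839/169) = 1/4
check: Δy/Fy = (-59/338) / (-118/169) = 1/4 ✓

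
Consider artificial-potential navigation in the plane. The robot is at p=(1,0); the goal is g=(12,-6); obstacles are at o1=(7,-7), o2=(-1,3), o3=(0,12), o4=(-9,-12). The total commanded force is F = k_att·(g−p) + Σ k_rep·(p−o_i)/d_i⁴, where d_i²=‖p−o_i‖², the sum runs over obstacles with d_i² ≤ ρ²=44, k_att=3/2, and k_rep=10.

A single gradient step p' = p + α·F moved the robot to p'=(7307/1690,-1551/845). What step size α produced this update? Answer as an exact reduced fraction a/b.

F_att = 3/2·(g−p) = 3/2·(11,-6) = (16.5000,-9.0000)
o1: d²=85 > ρ²=44 → inactive
o2: d²=13 ≤ ρ²=44; F_rep = 10·(2,-3)/13² = (0.1183,-0.1775)
o3: d²=145 > ρ²=44 → inactive
o4: d²=244 > ρ²=44 → inactive
F = F_att + ΣF_rep = (16.6183,-9.1775)
Δp = p'−p = (3.3237,-1.8355); α = Δx/Fx = (5617/1690) / (5617/338) = 1/5
check: Δy/Fy = (-1551/845) / (-1551/169) = 1/5 ✓

α = 1/5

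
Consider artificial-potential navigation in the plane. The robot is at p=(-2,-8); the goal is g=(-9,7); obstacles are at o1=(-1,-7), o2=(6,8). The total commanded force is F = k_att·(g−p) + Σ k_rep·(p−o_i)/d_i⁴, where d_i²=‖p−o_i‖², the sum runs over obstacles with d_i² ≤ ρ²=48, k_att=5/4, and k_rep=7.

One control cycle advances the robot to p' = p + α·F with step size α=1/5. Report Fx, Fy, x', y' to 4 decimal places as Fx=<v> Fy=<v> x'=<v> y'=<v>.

Fx=-10.5000 Fy=17.0000 x'=-4.1000 y'=-4.6000

F_att = 5/4·(g−p) = 5/4·(-7,15) = (-8.7500,18.7500)
o1: d²=2 ≤ ρ²=48; F_rep = 7·(-1,-1)/2² = (-1.7500,-1.7500)
o2: d²=320 > ρ²=48 → inactive
F = F_att + ΣF_rep = (-10.5000,17.0000)
p' = p + 1/5·F = (-4.1000,-4.6000)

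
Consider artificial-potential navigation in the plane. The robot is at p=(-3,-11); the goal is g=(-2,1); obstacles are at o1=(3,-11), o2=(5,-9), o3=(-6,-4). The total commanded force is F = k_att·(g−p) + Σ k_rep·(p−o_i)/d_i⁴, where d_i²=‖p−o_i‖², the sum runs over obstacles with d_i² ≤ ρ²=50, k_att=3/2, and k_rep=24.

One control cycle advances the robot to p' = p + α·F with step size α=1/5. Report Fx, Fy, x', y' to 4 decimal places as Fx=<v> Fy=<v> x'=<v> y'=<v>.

Fx=1.3889 Fy=18.0000 x'=-2.7222 y'=-7.4000

F_att = 3/2·(g−p) = 3/2·(1,12) = (1.5000,18.0000)
o1: d²=36 ≤ ρ²=50; F_rep = 24·(-6,0)/36² = (-0.1111,0.0000)
o2: d²=68 > ρ²=50 → inactive
o3: d²=58 > ρ²=50 → inactive
F = F_att + ΣF_rep = (1.3889,18.0000)
p' = p + 1/5·F = (-2.7222,-7.4000)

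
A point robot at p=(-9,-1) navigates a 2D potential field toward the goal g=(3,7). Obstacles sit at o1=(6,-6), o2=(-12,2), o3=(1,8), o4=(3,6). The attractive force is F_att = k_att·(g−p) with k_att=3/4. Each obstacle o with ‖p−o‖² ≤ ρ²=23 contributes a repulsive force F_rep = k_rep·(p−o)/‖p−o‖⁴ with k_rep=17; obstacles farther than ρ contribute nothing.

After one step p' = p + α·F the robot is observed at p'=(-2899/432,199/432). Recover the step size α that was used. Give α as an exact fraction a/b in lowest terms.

α = 1/4

F_att = 3/4·(g−p) = 3/4·(12,8) = (9.0000,6.0000)
o1: d²=250 > ρ²=23 → inactive
o2: d²=18 ≤ ρ²=23; F_rep = 17·(3,-3)/18² = (0.1574,-0.1574)
o3: d²=181 > ρ²=23 → inactive
o4: d²=193 > ρ²=23 → inactive
F = F_att + ΣF_rep = (9.1574,5.8426)
Δp = p'−p = (2.2894,1.4606); α = Δx/Fx = (989/432) / (989/108) = 1/4
check: Δy/Fy = (631/432) / (631/108) = 1/4 ✓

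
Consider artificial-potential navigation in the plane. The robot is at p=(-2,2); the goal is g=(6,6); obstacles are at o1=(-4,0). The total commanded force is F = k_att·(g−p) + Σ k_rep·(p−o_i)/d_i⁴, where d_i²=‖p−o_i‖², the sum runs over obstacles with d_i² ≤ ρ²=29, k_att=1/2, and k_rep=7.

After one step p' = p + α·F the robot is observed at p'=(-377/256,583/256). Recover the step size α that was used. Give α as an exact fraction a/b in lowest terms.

α = 1/8

F_att = 1/2·(g−p) = 1/2·(8,4) = (4.0000,2.0000)
o1: d²=8 ≤ ρ²=29; F_rep = 7·(2,2)/8² = (0.2188,0.2188)
F = F_att + ΣF_rep = (4.2188,2.2188)
Δp = p'−p = (0.5273,0.2773); α = Δx/Fx = (135/256) / (135/32) = 1/8
check: Δy/Fy = (71/256) / (71/32) = 1/8 ✓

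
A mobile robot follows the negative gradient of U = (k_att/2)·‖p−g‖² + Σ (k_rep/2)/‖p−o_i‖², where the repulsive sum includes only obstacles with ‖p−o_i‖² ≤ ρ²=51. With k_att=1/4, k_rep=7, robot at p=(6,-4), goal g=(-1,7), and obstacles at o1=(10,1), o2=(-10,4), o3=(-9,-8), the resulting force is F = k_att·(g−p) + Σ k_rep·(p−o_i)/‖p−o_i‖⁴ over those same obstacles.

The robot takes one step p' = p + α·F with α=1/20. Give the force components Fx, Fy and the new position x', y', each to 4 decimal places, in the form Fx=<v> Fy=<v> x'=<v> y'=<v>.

Fx=-1.7667 Fy=2.7292 x'=5.9117 y'=-3.8635

F_att = 1/4·(g−p) = 1/4·(-7,11) = (-1.7500,2.7500)
o1: d²=41 ≤ ρ²=51; F_rep = 7·(-4,-5)/41² = (-0.0167,-0.0208)
o2: d²=320 > ρ²=51 → inactive
o3: d²=241 > ρ²=51 → inactive
F = F_att + ΣF_rep = (-1.7667,2.7292)
p' = p + 1/20·F = (5.9117,-3.8635)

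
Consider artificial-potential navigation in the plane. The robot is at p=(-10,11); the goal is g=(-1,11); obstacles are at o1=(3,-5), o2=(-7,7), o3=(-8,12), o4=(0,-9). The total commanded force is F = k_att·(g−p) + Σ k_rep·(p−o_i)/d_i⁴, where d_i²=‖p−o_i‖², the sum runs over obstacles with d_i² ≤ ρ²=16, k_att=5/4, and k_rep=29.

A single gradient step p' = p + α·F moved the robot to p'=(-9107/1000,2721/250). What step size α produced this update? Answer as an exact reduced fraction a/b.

α = 1/10

F_att = 5/4·(g−p) = 5/4·(9,0) = (11.2500,0.0000)
o1: d²=425 > ρ²=16 → inactive
o2: d²=25 > ρ²=16 → inactive
o3: d²=5 ≤ ρ²=16; F_rep = 29·(-2,-1)/5² = (-2.3200,-1.1600)
o4: d²=500 > ρ²=16 → inactive
F = F_att + ΣF_rep = (8.9300,-1.1600)
Δp = p'−p = (0.8930,-0.1160); α = Δx/Fx = (893/1000) / (893/100) = 1/10
check: Δy/Fy = (-29/250) / (-29/25) = 1/10 ✓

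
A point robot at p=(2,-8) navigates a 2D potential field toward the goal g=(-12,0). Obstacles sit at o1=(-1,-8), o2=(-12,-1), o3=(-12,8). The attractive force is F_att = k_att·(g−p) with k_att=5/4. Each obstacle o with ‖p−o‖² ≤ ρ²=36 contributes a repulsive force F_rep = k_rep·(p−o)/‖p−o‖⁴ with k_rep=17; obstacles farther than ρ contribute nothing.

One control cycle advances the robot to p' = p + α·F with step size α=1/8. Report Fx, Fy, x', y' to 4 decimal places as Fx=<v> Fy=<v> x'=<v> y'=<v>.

Fx=-16.8704 Fy=10.0000 x'=-0.1088 y'=-6.7500

F_att = 5/4·(g−p) = 5/4·(-14,8) = (-17.5000,10.0000)
o1: d²=9 ≤ ρ²=36; F_rep = 17·(3,0)/9² = (0.6296,0.0000)
o2: d²=245 > ρ²=36 → inactive
o3: d²=452 > ρ²=36 → inactive
F = F_att + ΣF_rep = (-16.8704,10.0000)
p' = p + 1/8·F = (-0.1088,-6.7500)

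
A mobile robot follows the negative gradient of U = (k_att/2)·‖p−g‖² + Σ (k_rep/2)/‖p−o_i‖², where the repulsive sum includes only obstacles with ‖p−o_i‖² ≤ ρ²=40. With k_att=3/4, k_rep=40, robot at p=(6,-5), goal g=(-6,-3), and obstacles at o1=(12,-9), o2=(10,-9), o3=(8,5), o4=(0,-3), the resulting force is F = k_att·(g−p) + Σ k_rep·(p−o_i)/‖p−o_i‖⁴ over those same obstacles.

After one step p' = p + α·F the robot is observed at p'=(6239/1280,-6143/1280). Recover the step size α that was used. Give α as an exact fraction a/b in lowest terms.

F_att = 3/4·(g−p) = 3/4·(-12,2) = (-9.0000,1.5000)
o1: d²=52 > ρ²=40 → inactive
o2: d²=32 ≤ ρ²=40; F_rep = 40·(-4,4)/32² = (-0.1562,0.1562)
o3: d²=104 > ρ²=40 → inactive
o4: d²=40 ≤ ρ²=40; F_rep = 40·(6,-2)/40² = (0.1500,-0.0500)
F = F_att + ΣF_rep = (-9.0062,1.6062)
Δp = p'−p = (-1.1258,0.2008); α = Δx/Fx = (-1441/1280) / (-1441/160) = 1/8
check: Δy/Fy = (257/1280) / (257/160) = 1/8 ✓

α = 1/8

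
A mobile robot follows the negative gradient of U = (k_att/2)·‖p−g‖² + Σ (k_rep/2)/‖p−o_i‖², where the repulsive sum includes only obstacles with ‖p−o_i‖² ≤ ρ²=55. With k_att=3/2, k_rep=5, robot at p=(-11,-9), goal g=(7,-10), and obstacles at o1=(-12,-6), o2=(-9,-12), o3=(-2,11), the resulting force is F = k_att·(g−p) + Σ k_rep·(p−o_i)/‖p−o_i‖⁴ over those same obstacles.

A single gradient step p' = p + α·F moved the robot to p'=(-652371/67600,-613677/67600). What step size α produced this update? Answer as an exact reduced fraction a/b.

α = 1/20

F_att = 3/2·(g−p) = 3/2·(18,-1) = (27.0000,-1.5000)
o1: d²=10 ≤ ρ²=55; F_rep = 5·(1,-3)/10² = (0.0500,-0.1500)
o2: d²=13 ≤ ρ²=55; F_rep = 5·(-2,3)/13² = (-0.0592,0.0888)
o3: d²=481 > ρ²=55 → inactive
F = F_att + ΣF_rep = (26.9908,-1.5612)
Δp = p'−p = (1.3495,-0.0781); α = Δx/Fx = (91229/67600) / (91229/3380) = 1/20
check: Δy/Fy = (-5277/67600) / (-5277/3380) = 1/20 ✓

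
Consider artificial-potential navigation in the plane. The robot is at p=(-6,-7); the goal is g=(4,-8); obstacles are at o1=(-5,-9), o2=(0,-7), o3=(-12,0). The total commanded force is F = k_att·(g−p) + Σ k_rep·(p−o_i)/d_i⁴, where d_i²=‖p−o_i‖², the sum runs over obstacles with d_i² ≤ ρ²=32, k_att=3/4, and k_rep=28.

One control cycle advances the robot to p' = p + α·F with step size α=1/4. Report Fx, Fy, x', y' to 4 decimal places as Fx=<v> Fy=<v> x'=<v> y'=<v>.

F_att = 3/4·(g−p) = 3/4·(10,-1) = (7.5000,-0.7500)
o1: d²=5 ≤ ρ²=32; F_rep = 28·(-1,2)/5² = (-1.1200,2.2400)
o2: d²=36 > ρ²=32 → inactive
o3: d²=85 > ρ²=32 → inactive
F = F_att + ΣF_rep = (6.3800,1.4900)
p' = p + 1/4·F = (-4.4050,-6.6275)

Fx=6.3800 Fy=1.4900 x'=-4.4050 y'=-6.6275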